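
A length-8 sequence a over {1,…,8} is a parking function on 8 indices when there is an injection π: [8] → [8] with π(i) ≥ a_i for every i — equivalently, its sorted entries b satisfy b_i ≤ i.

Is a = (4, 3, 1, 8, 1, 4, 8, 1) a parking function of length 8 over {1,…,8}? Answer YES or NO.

NO

Rearranged: b = (1, 1, 1, 3, 4, 4, 8, 8).
  b_1=1 ≤ 1
  b_2=1 ≤ 2
  b_3=1 ≤ 3
  b_4=3 ≤ 4
  b_5=4 ≤ 5
  b_6=4 ≤ 6
  b_7=8 > 7
  fails at i=7 ⇒ NO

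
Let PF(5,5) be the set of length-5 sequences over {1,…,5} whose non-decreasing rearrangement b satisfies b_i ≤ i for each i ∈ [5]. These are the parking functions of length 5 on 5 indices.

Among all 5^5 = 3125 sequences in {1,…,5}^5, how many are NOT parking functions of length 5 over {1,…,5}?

|PF| = 1·6^4 = 1×1296 = 1296
E.g. (4,3,4,5,3) → sorted (3,3,4,4,5): b_1=3>1, not a PF.
So 3125 − 1296 = 1829 fail.

1829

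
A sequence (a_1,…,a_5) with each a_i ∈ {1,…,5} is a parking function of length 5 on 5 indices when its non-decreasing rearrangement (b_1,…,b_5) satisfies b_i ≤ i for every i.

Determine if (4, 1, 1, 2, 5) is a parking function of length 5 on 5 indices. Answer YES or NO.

YES

Rearranged: b = (1, 1, 2, 4, 5).
  b_1=1 ≤ 1
  b_2=1 ≤ 2
  b_3=2 ≤ 3
  b_4=4 ≤ 4
  b_5=5 ≤ 5
All bounds hold ⇒ YES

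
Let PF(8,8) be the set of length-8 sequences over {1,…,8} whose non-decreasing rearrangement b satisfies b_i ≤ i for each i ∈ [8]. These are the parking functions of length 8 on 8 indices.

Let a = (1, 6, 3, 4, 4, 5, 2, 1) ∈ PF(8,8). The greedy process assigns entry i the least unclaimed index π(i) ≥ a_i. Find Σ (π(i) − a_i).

Σπ(i) = 1+…+8 = 36; Σa = 1+6+3+4+4+5+2+1 = 26; disp = 36−26 = 10.

10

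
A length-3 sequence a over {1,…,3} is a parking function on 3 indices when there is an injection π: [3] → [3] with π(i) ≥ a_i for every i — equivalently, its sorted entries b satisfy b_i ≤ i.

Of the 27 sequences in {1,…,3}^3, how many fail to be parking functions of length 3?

Count = 1·4^2 = 1·16 = 16
One tuple (1,3,3) → sorted (1,3,3): b_2=3>2, not a PF.
3^3 − 16 = 27 − 16 = 11

11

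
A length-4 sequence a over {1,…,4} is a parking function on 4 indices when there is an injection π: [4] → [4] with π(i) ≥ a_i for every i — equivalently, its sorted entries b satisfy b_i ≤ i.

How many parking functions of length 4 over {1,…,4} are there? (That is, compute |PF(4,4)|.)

125

|PF(4,4)| = (4−4+1)·(4+1)^(4−1) = 1·125 = 125 (Pollak)
Example (4,1,1,2) → sorted (1,1,2,4): b_i ≤ i ∀i, a PF.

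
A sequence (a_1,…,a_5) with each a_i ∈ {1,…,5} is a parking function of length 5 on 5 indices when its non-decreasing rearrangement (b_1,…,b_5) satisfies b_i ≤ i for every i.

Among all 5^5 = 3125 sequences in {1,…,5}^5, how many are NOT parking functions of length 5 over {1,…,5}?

1829

#PF = (6−5)·6^(5−1) = 1 · 1296 = 1296 (Pollak)
E.g. (5,1,5,5,5) → sorted (1,5,5,5,5): b_2=5>2, not a PF.
So 3125 − 1296 = 1829 fail.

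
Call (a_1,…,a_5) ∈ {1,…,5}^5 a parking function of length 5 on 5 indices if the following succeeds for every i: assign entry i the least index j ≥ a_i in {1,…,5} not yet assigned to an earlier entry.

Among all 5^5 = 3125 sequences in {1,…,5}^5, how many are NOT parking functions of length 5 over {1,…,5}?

|PF| = 1·6^4 = 1 · 1296 = 1296 (Pollak)
E.g. (1,5,4,1,5) → sorted (1,1,4,5,5): b_3=4>3, not a PF.
So 3125 − 1296 = 1829 fail.

1829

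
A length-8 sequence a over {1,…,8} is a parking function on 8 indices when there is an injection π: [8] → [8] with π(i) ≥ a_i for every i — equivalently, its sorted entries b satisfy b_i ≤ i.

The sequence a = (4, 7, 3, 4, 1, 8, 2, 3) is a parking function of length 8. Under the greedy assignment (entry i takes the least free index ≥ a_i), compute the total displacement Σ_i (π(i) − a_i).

4

Σπ = 36 ({1..8} each once); Σa = 4+7+3+4+1+8+2+3 = 32; disp = 36−32 = 4.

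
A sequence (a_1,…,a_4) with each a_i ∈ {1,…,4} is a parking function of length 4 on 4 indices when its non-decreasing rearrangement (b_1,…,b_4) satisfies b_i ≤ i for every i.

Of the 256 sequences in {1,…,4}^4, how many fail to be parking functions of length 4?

131

|PF| = (4−4+1)·(4+1)^(4−1) = 1·125 = 125 (Konheim–Weiss)
Example (4,3,1,4) → sorted (1,3,4,4): b_2=3>2, not a PF.
4^4 − 125 = 256 − 125 = 131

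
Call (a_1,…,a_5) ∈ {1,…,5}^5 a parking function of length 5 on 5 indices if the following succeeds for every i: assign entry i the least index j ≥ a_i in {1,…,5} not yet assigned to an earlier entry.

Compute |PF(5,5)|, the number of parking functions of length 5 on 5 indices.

#PF = (5+1−5)·(5+1)^{5−1} = 1×1296 = 1296 [KW]
Example (2,2,5,1,3) → sorted (1,2,2,3,5): b_i ≤ i ∀i, a PF.

1296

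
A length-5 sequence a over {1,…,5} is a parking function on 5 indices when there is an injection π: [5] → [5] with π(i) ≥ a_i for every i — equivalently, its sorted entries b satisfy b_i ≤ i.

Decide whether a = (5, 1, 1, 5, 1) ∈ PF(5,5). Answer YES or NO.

Order a: b = (1, 1, 1, 5, 5).
  b_1=1 ≤ 1
  b_2=1 ≤ 2
  b_3=1 ≤ 3
  b_4=5 > 4
  fails at i=4 ⇒ NO

NO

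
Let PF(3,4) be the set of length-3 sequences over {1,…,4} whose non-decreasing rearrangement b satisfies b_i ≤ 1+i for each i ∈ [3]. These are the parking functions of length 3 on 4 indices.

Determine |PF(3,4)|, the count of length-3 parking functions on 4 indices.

50

|PF(3,4)| = (5−3)·5^(3−1) = 2·25 = 50
Check (1,2,3) → sorted (1,2,3): b_i ≤ 1+i ∀i, a PF.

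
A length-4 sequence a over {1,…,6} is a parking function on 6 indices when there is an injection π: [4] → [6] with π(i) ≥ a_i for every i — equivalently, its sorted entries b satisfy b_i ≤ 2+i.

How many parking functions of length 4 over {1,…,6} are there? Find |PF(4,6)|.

#PF = (6−4+1)·(6+1)^(4−1) = 3 · 343 = 1029
Check (2,4,2,2) → sorted (2,2,2,4): b_i ≤ 2+i ∀i, a PF.

1029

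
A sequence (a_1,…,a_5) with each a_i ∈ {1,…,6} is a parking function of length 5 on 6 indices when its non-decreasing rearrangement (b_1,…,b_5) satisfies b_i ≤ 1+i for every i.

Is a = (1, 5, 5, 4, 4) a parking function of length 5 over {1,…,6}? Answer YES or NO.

NO

Sorted: b = (1, 4, 4, 5, 5).
  b_1=1 ≤ 2
  b_2=4 > 3
  fails at i=2 ⇒ NO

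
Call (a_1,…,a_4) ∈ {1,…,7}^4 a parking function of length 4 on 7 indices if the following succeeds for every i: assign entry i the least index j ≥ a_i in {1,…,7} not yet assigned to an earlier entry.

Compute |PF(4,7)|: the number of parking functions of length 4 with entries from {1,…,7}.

2048

|PF| = (7+1−4)·(7+1)^{4−1} = 4·512 = 2048 [KW]
One tuple (4,3,1,7) → sorted (1,3,4,7): b_i ≤ 3+i ∀i, a PF.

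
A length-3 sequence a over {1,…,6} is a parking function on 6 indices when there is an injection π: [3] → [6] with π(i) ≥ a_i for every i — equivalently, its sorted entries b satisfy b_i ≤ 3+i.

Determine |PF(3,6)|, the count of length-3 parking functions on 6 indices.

196

|PF(3,6)| = 4·7^2 = 4·49 = 196 (Pollak)
E.g. (1,5,2) → sorted (1,2,5): b_i ≤ 3+i ∀i, a PF.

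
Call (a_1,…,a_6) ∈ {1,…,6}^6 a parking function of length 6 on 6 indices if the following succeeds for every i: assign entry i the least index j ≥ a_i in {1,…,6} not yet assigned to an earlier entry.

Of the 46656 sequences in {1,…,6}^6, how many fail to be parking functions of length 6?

|PF| = (6+1−6)·(6+1)^{6−1} = 1·16807 = 16807
E.g. (5,1,5,6,6,4) → sorted (1,4,5,5,6,6): b_2=4>2, not a PF.
Total 46656; non-PF = 46656−16807 = 29849

29849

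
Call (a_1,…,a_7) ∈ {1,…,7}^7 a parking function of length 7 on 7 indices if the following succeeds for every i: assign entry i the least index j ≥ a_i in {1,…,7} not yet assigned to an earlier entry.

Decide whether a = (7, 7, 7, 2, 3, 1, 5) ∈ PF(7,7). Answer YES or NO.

Rearranged: b = (1, 2, 3, 5, 7, 7, 7).
  b_1=1 ≤ 1
  b_2=2 ≤ 2
  b_3=3 ≤ 3
  b_4=5 > 4
  fails at i=4 ⇒ NO

NO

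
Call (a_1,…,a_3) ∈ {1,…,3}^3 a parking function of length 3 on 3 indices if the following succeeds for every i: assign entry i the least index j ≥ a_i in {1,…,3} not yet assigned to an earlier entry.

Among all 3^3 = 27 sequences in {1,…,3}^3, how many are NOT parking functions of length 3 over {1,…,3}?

#PF = (3+1−3)·(3+1)^{3−1} = 1 · 16 = 16 (Konheim–Weiss)
E.g. (2,3,2) → sorted (2,2,3): b_1=2>1, not a PF.
Total 27; non-PF = 27−16 = 11

11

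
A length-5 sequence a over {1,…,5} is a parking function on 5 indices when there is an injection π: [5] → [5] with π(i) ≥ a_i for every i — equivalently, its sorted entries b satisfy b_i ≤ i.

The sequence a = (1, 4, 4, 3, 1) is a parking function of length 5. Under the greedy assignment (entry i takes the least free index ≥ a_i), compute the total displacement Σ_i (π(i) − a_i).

2

Σπ = 15 ({1..5} each once); Σa = 1+4+4+3+1 = 13; disp = 15−13 = 2.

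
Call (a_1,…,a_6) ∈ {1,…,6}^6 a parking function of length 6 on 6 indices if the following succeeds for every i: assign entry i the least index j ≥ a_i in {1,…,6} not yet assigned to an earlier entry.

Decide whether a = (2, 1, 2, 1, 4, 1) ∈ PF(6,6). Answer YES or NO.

Order a: b = (1, 1, 1, 2, 2, 4).
  b_1=1 ≤ 1
  b_2=1 ≤ 2
  b_3=1 ≤ 3
  b_4=2 ≤ 4
  b_5=2 ≤ 5
  b_6=4 ≤ 6
All bounds hold ⇒ YES

YES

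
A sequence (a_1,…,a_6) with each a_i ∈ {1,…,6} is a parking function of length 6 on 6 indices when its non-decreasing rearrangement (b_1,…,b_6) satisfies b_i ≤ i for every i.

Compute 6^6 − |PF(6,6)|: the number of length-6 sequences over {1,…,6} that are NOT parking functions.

29849

|PF| = (7−6)·7^(6−1) = 1×16807 = 16807 (Pollak)
Example (4,6,4,2,4,4) → sorted (2,4,4,4,4,6): b_1=2>1, not a PF.
6^6 − 16807 = 46656 − 16807 = 29849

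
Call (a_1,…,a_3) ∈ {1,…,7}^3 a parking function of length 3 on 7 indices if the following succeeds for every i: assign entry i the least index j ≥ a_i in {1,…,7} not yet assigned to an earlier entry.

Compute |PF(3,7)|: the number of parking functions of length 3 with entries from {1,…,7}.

|PF(3,7)| = (7−3+1)·(7+1)^(3−1) = 5 · 64 = 320 (Konheim–Weiss)
E.g. (2,2,3) → sorted (2,2,3): b_i ≤ 4+i ∀i, a PF.

320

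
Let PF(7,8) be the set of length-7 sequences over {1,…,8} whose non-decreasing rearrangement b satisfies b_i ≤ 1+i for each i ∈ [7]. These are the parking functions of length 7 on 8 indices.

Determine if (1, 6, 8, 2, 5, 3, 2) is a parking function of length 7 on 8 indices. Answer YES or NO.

YES

Order a: b = (1, 2, 2, 3, 5, 6, 8).
  b_1=1 ≤ 2
  b_2=2 ≤ 3
  b_3=2 ≤ 4
  b_4=3 ≤ 5
  b_5=5 ≤ 6
  b_6=6 ≤ 7
  b_7=8 ≤ 8
All bounds hold ⇒ YES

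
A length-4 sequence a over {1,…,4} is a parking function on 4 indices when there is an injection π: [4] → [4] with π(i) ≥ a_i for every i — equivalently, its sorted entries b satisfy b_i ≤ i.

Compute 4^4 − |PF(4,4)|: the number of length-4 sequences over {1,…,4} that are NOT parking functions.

|PF| = 1·5^3 = 1·125 = 125 (Pollak)
E.g. (3,3,2,4) → sorted (2,3,3,4): b_1=2>1, not a PF.
Total 256; non-PF = 256−125 = 131

131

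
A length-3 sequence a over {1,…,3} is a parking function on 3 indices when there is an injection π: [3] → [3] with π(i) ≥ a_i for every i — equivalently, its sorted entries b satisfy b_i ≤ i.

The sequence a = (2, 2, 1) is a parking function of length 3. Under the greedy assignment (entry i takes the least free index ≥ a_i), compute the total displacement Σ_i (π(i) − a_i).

Σπ = 3·4/2 = 6 (π permutes [3]); Σa = 2+2+1 = 5; disp = 6−5 = 1.

1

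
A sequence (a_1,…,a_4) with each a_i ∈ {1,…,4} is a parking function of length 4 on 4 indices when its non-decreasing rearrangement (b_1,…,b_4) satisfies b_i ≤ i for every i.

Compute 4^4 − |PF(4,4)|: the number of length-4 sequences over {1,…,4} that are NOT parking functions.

#PF = (4+1−4)·(4+1)^{4−1} = 1·125 = 125 (Konheim–Weiss)
E.g. (3,1,3,3) → sorted (1,3,3,3): b_2=3>2, not a PF.
Total 256; non-PF = 256−125 = 131

131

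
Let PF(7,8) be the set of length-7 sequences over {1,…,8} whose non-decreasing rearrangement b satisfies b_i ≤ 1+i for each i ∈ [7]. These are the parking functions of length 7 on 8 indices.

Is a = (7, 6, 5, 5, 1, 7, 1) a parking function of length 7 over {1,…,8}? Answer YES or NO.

Sorted: b = (1, 1, 5, 5, 6, 7, 7).
  b_1=1 ≤ 2
  b_2=1 ≤ 3
  b_3=5 > 4
  fails at i=3 ⇒ NO

NO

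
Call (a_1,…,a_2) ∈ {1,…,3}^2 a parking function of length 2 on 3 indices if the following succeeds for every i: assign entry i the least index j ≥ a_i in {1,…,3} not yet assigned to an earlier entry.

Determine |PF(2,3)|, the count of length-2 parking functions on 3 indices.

Count = (3+1−2)·(3+1)^{2−1} = 2 · 4 = 8 (Konheim–Weiss)
E.g. (1,1) → sorted (1,1): b_i ≤ 1+i ∀i, a PF.

8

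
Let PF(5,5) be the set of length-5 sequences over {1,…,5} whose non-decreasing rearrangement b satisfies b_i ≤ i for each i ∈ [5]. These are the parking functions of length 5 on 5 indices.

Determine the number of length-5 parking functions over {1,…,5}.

#PF = (6−5)·6^(5−1) = 1×1296 = 1296 (Pollak)
Example (1,5,2,1,4) → sorted (1,1,2,4,5): b_i ≤ i ∀i, a PF.

1296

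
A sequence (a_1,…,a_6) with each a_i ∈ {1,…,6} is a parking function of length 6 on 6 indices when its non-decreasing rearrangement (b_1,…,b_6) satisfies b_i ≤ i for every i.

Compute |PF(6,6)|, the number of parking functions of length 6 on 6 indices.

Count = 1·7^5 = 1 · 16807 = 16807 (Pollak)
E.g. (5,4,3,1,5,2) → sorted (1,2,3,4,5,5): b_i ≤ i ∀i, a PF.

16807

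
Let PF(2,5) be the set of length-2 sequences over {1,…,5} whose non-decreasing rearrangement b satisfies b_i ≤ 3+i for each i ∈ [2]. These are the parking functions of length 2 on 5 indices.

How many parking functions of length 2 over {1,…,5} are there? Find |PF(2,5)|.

Count = (5+1−2)·(5+1)^{2−1} = 4 · 6 = 24
One tuple (2,2) → sorted (2,2): b_i ≤ 3+i ∀i, a PF.

24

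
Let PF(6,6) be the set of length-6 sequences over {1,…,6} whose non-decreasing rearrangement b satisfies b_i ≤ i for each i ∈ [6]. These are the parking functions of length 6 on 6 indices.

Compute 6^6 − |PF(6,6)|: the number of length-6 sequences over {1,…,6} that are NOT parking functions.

|PF(6,6)| = (7−6)·7^(6−1) = 1·16807 = 16807
Example (4,4,6,3,4,4) → sorted (3,4,4,4,4,6): b_1=3>1, not a PF.
So 46656 − 16807 = 29849 fail.

29849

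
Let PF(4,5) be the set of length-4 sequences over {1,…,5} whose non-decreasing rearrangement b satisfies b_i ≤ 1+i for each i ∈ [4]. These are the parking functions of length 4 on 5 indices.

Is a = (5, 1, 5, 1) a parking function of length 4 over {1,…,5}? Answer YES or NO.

Order a: b = (1, 1, 5, 5).
  b_1=1 ≤ 2
  b_2=1 ≤ 3
  b_3=5 > 4
  fails at i=3 ⇒ NO

NO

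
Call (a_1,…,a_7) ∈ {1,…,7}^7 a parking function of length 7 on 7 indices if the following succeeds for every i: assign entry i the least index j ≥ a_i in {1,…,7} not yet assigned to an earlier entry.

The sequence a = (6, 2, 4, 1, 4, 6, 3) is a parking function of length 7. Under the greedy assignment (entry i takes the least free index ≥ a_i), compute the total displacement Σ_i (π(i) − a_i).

Σπ(i) = 1+…+7 = 28; Σa = 6+2+4+1+4+6+3 = 26; disp = 28−26 = 2.

2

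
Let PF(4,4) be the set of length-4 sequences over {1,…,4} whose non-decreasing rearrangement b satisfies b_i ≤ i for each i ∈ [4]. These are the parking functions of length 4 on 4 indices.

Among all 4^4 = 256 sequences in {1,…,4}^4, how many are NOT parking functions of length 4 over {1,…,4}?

|PF| = (5−4)·5^(4−1) = 1×125 = 125 (Pollak)
E.g. (4,4,1,3) → sorted (1,3,4,4): b_2=3>2, not a PF.
So 256 − 125 = 131 fail.

131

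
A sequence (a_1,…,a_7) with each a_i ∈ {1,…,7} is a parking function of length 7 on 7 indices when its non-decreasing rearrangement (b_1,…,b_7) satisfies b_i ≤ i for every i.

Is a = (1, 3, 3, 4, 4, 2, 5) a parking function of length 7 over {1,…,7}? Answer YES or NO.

YES

Order a: b = (1, 2, 3, 3, 4, 4, 5).
  b_1=1 ≤ 1
  b_2=2 ≤ 2
  b_3=3 ≤ 3
  b_4=3 ≤ 4
  b_5=4 ≤ 5
  b_6=4 ≤ 6
  b_7=5 ≤ 7
All bounds hold ⇒ YES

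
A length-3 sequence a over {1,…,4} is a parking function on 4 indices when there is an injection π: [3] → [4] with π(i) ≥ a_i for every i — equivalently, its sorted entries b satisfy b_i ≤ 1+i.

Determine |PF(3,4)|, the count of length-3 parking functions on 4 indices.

#PF = (4−3+1)·(4+1)^(3−1) = 2·25 = 50 (Pollak)
Example (1,4,2) → sorted (1,2,4): b_i ≤ 1+i ∀i, a PF.

50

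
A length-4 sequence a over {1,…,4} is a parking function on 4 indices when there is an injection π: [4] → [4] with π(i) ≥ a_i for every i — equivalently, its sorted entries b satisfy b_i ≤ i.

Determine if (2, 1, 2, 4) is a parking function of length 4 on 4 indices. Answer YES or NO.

YES

Sorted: b = (1, 2, 2, 4).
  b_1=1 ≤ 1
  b_2=2 ≤ 2
  b_3=2 ≤ 3
  b_4=4 ≤ 4
All bounds hold ⇒ YES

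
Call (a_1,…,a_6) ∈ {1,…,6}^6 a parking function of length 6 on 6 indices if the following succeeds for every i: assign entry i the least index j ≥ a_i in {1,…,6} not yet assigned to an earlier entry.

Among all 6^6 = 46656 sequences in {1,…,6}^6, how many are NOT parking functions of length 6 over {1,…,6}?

29849

#PF = (6+1−6)·(6+1)^{6−1} = 1·16807 = 16807
One tuple (5,5,6,4,3,5) → sorted (3,4,5,5,5,6): b_1=3>1, not a PF.
Total 46656; non-PF = 46656−16807 = 29849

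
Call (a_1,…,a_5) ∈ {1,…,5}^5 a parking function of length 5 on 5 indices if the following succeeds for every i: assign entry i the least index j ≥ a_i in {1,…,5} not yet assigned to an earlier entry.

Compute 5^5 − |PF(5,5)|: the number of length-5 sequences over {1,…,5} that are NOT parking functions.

1829

#PF = 1·6^4 = 1×1296 = 1296 (Pollak)
E.g. (2,5,4,5,5) → sorted (2,4,5,5,5): b_1=2>1, not a PF.
5^5 − 1296 = 3125 − 1296 = 1829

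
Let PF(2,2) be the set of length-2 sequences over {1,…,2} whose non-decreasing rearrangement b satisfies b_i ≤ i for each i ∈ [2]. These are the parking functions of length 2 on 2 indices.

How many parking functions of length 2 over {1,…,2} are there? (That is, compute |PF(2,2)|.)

|PF| = (2+1−2)·(2+1)^{2−1} = 1×3 = 3
One tuple (1,1) → sorted (1,1): b_i ≤ i ∀i, a PF.

3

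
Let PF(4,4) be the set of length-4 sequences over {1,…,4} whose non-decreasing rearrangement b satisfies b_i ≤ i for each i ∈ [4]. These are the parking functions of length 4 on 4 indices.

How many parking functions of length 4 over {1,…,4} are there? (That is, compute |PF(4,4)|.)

125

|PF| = (4+1−4)·(4+1)^{4−1} = 1·125 = 125
Example (3,4,2,1) → sorted (1,2,3,4): b_i ≤ i ∀i, a PF.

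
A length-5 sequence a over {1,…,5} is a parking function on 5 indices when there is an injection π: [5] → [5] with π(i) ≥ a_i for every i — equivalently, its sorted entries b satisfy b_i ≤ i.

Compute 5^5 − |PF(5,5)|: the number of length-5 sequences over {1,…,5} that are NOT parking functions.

1829

Count = (6−5)·6^(5−1) = 1·1296 = 1296 (Pollak)
Example (4,5,5,2,4) → sorted (2,4,4,5,5): b_1=2>1, not a PF.
5^5 − 1296 = 3125 − 1296 = 1829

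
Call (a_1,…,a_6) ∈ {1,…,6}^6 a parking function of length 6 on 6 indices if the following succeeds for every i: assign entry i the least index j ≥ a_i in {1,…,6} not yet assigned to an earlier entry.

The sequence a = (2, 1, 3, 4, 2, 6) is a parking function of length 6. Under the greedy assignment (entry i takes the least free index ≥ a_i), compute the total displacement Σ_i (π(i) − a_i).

3

Σπ = 6·7/2 = 21 (π permutes [6]); Σa = 2+1+3+4+2+6 = 18; disp = 21−18 = 3.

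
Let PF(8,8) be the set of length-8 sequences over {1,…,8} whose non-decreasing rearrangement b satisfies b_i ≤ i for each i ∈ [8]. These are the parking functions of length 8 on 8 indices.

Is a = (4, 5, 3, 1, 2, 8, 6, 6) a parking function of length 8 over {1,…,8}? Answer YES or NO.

YES

Sorted: b = (1, 2, 3, 4, 5, 6, 6, 8).
  b_1=1 ≤ 1
  b_2=2 ≤ 2
  b_3=3 ≤ 3
  b_4=4 ≤ 4
  b_5=5 ≤ 5
  b_6=6 ≤ 6
  b_7=6 ≤ 7
  b_8=8 ≤ 8
All bounds hold ⇒ YES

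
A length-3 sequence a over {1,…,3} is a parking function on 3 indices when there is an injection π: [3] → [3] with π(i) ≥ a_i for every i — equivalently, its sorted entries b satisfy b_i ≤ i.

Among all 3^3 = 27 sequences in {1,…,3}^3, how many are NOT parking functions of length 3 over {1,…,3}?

11

|PF| = (3−3+1)·(3+1)^(3−1) = 1 · 16 = 16
Check (2,3,3) → sorted (2,3,3): b_1=2>1, not a PF.
So 27 − 16 = 11 fail.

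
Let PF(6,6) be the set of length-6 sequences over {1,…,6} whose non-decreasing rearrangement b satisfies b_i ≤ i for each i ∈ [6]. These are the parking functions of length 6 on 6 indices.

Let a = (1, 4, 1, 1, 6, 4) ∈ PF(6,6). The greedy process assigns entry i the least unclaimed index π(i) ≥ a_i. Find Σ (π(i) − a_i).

Σπ = 6·7/2 = 21 (π permutes [6]); Σa = 1+4+1+1+6+4 = 17; disp = 21−17 = 4.

4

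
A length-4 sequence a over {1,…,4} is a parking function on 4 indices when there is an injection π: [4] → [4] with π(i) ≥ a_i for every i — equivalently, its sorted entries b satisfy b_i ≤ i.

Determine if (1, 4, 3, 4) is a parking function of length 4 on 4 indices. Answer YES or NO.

NO

Sorted: b = (1, 3, 4, 4).
  b_1=1 ≤ 1
  b_2=3 > 2
  fails at i=2 ⇒ NO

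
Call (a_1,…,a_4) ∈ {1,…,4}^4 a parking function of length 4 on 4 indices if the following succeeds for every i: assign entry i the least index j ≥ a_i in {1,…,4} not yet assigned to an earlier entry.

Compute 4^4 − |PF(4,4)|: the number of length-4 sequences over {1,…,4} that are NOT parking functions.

131

|PF(4,4)| = (4+1−4)·(4+1)^{4−1} = 1×125 = 125 (Konheim–Weiss)
Check (4,4,1,2) → sorted (1,2,4,4): b_3=4>3, not a PF.
4^4 − 125 = 256 − 125 = 131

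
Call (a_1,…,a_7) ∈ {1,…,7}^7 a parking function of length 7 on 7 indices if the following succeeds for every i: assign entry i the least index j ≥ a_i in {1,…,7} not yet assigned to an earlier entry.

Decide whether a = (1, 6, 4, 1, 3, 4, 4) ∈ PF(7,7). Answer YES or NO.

Sorted: b = (1, 1, 3, 4, 4, 4, 6).
  b_1=1 ≤ 1
  b_2=1 ≤ 2
  b_3=3 ≤ 3
  b_4=4 ≤ 4
  b_5=4 ≤ 5
  b_6=4 ≤ 6
  b_7=6 ≤ 7
All bounds hold ⇒ YES

YES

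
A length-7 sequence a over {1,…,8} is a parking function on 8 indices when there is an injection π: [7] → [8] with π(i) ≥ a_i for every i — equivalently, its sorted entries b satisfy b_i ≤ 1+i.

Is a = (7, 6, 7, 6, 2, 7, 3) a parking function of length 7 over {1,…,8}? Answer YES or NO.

Order a: b = (2, 3, 6, 6, 7, 7, 7).
  b_1=2 ≤ 2
  b_2=3 ≤ 3
  b_3=6 > 4
  fails at i=3 ⇒ NO

NO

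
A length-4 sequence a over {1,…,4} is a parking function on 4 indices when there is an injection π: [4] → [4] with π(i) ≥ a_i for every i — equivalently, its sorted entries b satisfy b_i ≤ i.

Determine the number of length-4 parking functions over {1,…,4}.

125

|PF| = (5−4)·5^(4−1) = 1·125 = 125 (Konheim–Weiss)
One tuple (1,3,1,3) → sorted (1,1,3,3): b_i ≤ i ∀i, a PF.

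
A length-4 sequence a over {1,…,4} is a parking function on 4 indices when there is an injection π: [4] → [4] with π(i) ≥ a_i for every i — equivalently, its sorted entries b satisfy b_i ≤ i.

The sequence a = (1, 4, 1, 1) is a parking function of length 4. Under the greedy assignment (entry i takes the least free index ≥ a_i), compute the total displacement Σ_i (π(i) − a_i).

Σπ = 10 ({1..4} each once); Σa = 1+4+1+1 = 7; disp = 10−7 = 3.

3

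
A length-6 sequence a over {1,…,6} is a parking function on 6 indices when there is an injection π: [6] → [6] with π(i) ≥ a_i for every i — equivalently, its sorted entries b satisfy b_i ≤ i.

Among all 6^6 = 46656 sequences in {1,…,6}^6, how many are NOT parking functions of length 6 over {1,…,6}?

|PF| = (6−6+1)·(6+1)^(6−1) = 1×16807 = 16807
One tuple (5,5,6,3,2,6) → sorted (2,3,5,5,6,6): b_1=2>1, not a PF.
6^6 − 16807 = 46656 − 16807 = 29849

29849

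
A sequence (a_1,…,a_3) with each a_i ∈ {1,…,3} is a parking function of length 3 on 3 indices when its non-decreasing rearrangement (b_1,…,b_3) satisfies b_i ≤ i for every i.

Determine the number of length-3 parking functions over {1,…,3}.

#PF = (4−3)·4^(3−1) = 1·16 = 16
Example (3,1,2) → sorted (1,2,3): b_i ≤ i ∀i, a PF.

16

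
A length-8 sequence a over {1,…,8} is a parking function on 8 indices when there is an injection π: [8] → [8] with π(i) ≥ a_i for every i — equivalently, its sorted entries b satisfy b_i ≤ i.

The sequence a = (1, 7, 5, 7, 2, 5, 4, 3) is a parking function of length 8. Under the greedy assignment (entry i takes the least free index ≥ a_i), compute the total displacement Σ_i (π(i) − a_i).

Σπ = 8·9/2 = 36 (π permutes [8]); Σa = 1+7+5+7+2+5+4+3 = 34; disp = 36−34 = 2.

2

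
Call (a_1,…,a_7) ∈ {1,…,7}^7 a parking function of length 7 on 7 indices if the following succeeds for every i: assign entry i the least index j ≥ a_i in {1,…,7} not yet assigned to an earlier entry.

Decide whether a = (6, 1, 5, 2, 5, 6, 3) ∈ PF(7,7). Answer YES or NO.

NO

Sorted: b = (1, 2, 3, 5, 5, 6, 6).
  b_1=1 ≤ 1
  b_2=2 ≤ 2
  b_3=3 ≤ 3
  b_4=5 > 4
  fails at i=4 ⇒ NO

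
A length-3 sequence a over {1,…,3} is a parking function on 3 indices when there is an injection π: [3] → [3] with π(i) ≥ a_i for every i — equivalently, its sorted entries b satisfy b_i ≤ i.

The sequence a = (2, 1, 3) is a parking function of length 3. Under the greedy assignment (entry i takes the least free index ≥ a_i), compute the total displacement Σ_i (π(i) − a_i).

Σπ = 6 ({1..3} each once); Σa = 2+1+3 = 6; disp = 6−6 = 0.

0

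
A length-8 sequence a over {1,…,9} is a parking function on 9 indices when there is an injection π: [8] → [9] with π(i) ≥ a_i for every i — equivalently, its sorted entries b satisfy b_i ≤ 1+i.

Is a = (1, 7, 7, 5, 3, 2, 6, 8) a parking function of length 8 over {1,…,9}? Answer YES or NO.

YES

Order a: b = (1, 2, 3, 5, 6, 7, 7, 8).
  b_1=1 ≤ 2
  b_2=2 ≤ 3
  b_3=3 ≤ 4
  b_4=5 ≤ 5
  b_5=6 ≤ 6
  b_6=7 ≤ 7
  b_7=7 ≤ 8
  b_8=8 ≤ 9
All bounds hold ⇒ YES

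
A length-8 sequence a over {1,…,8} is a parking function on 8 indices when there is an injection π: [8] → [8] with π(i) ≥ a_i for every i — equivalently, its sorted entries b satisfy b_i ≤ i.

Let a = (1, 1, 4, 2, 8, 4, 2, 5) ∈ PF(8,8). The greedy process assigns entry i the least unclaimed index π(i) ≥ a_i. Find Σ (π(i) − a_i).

9

Σπ = 8·9/2 = 36 (π permutes [8]); Σa = 1+1+4+2+8+4+2+5 = 27; disp = 36−27 = 9.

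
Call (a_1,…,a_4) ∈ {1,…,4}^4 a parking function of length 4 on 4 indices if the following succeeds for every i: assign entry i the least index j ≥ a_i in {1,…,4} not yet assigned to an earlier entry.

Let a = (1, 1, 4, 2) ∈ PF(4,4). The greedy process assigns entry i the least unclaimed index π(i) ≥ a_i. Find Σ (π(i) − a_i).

Σπ = 10 ({1..4} each once); Σa = 1+1+4+2 = 8; disp = 10−8 = 2.

2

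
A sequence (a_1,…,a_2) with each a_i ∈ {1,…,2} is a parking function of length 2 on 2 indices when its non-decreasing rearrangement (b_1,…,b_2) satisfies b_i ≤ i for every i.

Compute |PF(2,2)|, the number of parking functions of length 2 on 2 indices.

Count = (3−2)·3^(2−1) = 1 · 3 = 3
E.g. (1,2) → sorted (1,2): b_i ≤ i ∀i, a PF.

3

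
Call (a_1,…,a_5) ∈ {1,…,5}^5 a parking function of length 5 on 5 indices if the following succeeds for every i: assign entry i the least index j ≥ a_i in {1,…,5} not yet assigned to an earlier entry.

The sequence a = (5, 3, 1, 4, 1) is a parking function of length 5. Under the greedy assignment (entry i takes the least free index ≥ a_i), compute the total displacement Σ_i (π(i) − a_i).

1

Σπ(i) = 1+…+5 = 15; Σa = 5+3+1+4+1 = 14; disp = 15−14 = 1.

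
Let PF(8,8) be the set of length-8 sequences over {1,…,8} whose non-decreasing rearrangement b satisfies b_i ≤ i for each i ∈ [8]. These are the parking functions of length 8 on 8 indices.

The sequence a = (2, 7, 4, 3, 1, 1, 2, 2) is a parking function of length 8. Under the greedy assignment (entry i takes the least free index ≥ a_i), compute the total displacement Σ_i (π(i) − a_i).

Σπ = 36 ({1..8} each once); Σa = 2+7+4+3+1+1+2+2 = 22; disp = 36−22 = 14.

14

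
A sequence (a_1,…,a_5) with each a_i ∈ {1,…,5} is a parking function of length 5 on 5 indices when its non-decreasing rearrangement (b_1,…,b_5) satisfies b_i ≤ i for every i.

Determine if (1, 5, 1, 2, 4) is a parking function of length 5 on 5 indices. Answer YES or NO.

YES

Order a: b = (1, 1, 2, 4, 5).
  b_1=1 ≤ 1
  b_2=1 ≤ 2
  b_3=2 ≤ 3
  b_4=4 ≤ 4
  b_5=5 ≤ 5
All bounds hold ⇒ YES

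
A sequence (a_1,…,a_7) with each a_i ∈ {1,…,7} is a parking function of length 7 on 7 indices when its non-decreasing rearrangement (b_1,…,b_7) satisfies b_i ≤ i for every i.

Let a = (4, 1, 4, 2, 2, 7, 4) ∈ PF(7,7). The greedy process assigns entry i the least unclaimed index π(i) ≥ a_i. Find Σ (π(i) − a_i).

4

Σπ(i) = 1+…+7 = 28; Σa = 4+1+4+2+2+7+4 = 24; disp = 28−24 = 4.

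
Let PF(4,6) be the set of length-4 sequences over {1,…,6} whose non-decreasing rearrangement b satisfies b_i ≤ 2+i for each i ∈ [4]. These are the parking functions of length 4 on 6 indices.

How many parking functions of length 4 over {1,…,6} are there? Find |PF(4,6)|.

#PF = (6−4+1)·(6+1)^(4−1) = 3 · 343 = 1029 (Konheim–Weiss)
E.g. (1,3,1,4) → sorted (1,1,3,4): b_i ≤ 2+i ∀i, a PF.

1029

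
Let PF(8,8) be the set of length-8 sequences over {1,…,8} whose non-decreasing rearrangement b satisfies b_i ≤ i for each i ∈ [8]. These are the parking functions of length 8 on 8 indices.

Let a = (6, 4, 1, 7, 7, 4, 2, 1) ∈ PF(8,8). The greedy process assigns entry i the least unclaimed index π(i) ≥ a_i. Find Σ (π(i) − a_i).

Σπ = 8·9/2 = 36 (π permutes [8]); Σa = 6+4+1+7+7+4+2+1 = 32; disp = 36−32 = 4.

4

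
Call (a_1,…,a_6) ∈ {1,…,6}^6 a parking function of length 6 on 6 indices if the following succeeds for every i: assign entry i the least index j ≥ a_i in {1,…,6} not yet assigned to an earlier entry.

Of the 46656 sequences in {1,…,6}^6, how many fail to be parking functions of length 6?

29849

|PF| = (6+1−6)·(6+1)^{6−1} = 1 · 16807 = 16807 (Konheim–Weiss)
Example (5,6,5,4,6,3) → sorted (3,4,5,5,6,6): b_1=3>1, not a PF.
So 46656 − 16807 = 29849 fail.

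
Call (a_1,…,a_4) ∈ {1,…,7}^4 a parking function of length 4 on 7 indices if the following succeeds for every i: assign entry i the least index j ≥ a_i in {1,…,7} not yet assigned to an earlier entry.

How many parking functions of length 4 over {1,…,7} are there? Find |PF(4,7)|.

Count = (8−4)·8^(4−1) = 4×512 = 2048
E.g. (2,7,4,6) → sorted (2,4,6,7): b_i ≤ 3+i ∀i, a PF.

2048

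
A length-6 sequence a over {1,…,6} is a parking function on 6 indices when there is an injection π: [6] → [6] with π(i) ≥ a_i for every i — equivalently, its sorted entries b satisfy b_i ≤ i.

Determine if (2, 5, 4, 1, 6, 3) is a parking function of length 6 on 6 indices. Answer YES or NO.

Rearranged: b = (1, 2, 3, 4, 5, 6).
  b_1=1 ≤ 1
  b_2=2 ≤ 2
  b_3=3 ≤ 3
  b_4=4 ≤ 4
  b_5=5 ≤ 5
  b_6=6 ≤ 6
All bounds hold ⇒ YES

YES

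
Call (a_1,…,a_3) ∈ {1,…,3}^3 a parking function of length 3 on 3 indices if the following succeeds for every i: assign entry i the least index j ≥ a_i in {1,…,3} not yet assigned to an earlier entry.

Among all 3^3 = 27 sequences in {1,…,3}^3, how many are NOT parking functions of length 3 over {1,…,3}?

11

Count = (3+1−3)·(3+1)^{3−1} = 1×16 = 16 (Konheim–Weiss)
E.g. (2,3,3) → sorted (2,3,3): b_1=2>1, not a PF.
3^3 − 16 = 27 − 16 = 11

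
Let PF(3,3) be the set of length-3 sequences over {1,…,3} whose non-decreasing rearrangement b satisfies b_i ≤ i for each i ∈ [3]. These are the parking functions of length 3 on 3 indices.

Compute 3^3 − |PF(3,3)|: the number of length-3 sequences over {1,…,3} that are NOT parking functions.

11

#PF = (3+1−3)·(3+1)^{3−1} = 1 · 16 = 16 (Konheim–Weiss)
Example (3,3,3) → sorted (3,3,3): b_1=3>1, not a PF.
3^3 − 16 = 27 − 16 = 11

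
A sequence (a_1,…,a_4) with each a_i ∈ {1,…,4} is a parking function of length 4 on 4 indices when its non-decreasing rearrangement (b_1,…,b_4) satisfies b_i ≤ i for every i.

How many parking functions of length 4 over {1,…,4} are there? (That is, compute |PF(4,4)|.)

|PF(4,4)| = (5−4)·5^(4−1) = 1×125 = 125
One tuple (3,3,2,1) → sorted (1,2,3,3): b_i ≤ i ∀i, a PF.

125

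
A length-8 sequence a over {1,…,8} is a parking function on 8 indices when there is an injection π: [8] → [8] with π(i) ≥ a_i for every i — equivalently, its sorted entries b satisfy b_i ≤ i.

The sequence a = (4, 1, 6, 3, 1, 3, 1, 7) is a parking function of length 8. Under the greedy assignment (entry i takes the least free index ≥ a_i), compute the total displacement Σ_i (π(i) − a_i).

Σπ = 8·9/2 = 36 (π permutes [8]); Σa = 4+1+6+3+1+3+1+7 = 26; disp = 36−26 = 10.

10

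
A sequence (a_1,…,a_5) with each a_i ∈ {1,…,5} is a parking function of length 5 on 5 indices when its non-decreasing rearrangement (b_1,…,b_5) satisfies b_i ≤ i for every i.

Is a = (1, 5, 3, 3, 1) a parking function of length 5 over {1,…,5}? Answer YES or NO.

Sorted: b = (1, 1, 3, 3, 5).
  b_1=1 ≤ 1
  b_2=1 ≤ 2
  b_3=3 ≤ 3
  b_4=3 ≤ 4
  b_5=5 ≤ 5
All bounds hold ⇒ YES

YES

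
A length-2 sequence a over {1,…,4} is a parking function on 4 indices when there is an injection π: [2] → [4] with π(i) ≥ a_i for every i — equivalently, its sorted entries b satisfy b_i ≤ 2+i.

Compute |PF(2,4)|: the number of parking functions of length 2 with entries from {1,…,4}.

15

|PF| = (4−2+1)·(4+1)^(2−1) = 3 · 5 = 15
E.g. (1,3) → sorted (1,3): b_i ≤ 2+i ∀i, a PF.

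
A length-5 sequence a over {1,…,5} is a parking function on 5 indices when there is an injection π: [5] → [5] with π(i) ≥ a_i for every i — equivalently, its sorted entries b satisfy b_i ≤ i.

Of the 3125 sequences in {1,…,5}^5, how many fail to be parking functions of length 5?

|PF| = 1·6^4 = 1 · 1296 = 1296 (Konheim–Weiss)
One tuple (3,1,3,5,5) → sorted (1,3,3,5,5): b_2=3>2, not a PF.
Total 3125; non-PF = 3125−1296 = 1829

1829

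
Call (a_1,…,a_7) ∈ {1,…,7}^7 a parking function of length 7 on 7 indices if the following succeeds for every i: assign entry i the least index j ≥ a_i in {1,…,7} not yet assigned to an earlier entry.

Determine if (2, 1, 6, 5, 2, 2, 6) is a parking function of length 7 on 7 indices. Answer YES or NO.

Sorted: b = (1, 2, 2, 2, 5, 6, 6).
  b_1=1 ≤ 1
  b_2=2 ≤ 2
  b_3=2 ≤ 3
  b_4=2 ≤ 4
  b_5=5 ≤ 5
  b_6=6 ≤ 6
  b_7=6 ≤ 7
All bounds hold ⇒ YES

YES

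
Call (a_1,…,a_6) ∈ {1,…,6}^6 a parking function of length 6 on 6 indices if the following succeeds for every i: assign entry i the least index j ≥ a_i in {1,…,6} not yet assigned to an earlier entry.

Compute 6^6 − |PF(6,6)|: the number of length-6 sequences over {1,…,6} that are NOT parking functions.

|PF| = (6−6+1)·(6+1)^(6−1) = 1·16807 = 16807 (Pollak)
Check (5,4,4,6,2,6) → sorted (2,4,4,5,6,6): b_1=2>1, not a PF.
6^6 − 16807 = 46656 − 16807 = 29849

29849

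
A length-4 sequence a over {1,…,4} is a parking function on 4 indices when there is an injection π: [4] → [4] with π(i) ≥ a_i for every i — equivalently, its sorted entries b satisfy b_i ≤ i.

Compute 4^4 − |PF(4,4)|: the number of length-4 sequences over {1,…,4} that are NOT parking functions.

Count = (4+1−4)·(4+1)^{4−1} = 1·125 = 125 (Konheim–Weiss)
E.g. (4,3,3,4) → sorted (3,3,4,4): b_1=3>1, not a PF.
Total 256; non-PF = 256−125 = 131

131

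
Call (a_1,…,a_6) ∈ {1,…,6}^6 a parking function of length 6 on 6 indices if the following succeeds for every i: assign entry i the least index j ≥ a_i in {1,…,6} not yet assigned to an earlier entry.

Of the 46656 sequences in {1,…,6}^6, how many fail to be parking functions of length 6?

29849

|PF| = (7−6)·7^(6−1) = 1·16807 = 16807 (Konheim–Weiss)
One tuple (4,5,3,6,2,6) → sorted (2,3,4,5,6,6): b_1=2>1, not a PF.
6^6 − 16807 = 46656 − 16807 = 29849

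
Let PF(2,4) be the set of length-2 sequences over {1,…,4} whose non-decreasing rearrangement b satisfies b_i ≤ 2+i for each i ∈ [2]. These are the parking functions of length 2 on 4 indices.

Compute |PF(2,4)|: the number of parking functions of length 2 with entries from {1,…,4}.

Count = (5−2)·5^(2−1) = 3 · 5 = 15 [KW]
Example (2,3) → sorted (2,3): b_i ≤ 2+i ∀i, a PF.

15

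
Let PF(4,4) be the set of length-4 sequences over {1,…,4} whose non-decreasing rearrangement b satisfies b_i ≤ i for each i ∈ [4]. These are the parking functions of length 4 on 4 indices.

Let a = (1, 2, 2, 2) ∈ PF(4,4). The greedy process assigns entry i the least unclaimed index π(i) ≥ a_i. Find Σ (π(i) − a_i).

3

Σπ(i) = 1+…+4 = 10; Σa = 1+2+2+2 = 7; disp = 10−7 = 3.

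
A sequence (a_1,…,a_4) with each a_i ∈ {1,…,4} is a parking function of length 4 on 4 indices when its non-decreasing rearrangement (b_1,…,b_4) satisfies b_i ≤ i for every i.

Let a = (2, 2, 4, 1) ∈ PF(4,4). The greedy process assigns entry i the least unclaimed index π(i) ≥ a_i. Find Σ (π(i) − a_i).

1

Σπ(i) = 1+…+4 = 10; Σa = 2+2+4+1 = 9; disp = 10−9 = 1.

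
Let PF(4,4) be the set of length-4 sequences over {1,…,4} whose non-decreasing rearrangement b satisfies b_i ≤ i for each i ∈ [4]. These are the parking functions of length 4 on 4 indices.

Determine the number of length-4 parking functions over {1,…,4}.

125

|PF| = (5−4)·5^(4−1) = 1 · 125 = 125 (Pollak)
Example (3,1,2,2) → sorted (1,2,2,3): b_i ≤ i ∀i, a PF.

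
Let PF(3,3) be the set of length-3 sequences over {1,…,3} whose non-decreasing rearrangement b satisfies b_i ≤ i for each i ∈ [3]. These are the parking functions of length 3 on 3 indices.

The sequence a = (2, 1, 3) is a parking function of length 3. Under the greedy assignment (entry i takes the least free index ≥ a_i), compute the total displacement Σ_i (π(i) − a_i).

0

Σπ = 6 ({1..3} each once); Σa = 2+1+3 = 6; disp = 6−6 = 0.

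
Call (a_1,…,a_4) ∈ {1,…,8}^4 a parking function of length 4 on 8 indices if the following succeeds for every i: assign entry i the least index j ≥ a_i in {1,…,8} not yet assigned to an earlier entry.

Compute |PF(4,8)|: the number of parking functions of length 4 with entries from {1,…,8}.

Count = (8+1−4)·(8+1)^{4−1} = 5×729 = 3645 (Konheim–Weiss)
Check (5,1,7,5) → sorted (1,5,5,7): b_i ≤ 4+i ∀i, a PF.

3645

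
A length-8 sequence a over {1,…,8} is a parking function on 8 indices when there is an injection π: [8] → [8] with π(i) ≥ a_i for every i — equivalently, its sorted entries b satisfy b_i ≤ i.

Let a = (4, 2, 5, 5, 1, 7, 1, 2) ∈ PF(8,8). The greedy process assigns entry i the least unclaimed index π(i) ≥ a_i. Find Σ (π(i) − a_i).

Σπ = 36 ({1..8} each once); Σa = 4+2+5+5+1+7+1+2 = 27; disp = 36−27 = 9.

9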